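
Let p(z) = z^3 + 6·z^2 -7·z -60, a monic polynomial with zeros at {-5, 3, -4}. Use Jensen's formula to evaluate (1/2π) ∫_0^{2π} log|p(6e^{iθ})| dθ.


Zeros: -5, -4, 3; r = 6.
Inside |z| < r: -5, -4, 3. Outside (|z| ≥ r): ∅.
p(0) = -60, so log|p(0)| = log(60) = 4.0943.
Apply Jensen: I(r) = log|p(0)| + Σ_k log(r/|z_k|), summed over zeros inside |z| < r.
  log(r/|z_k|) for z_k = -5: log(6/5) = 0.1823
  log(r/|z_k|) for z_k = 3: log(6/3) = 0.6931
  log(r/|z_k|) for z_k = -4: log(6/4) = 0.4055
Sum over inside zeros: 1.2809.
I(r) = log|p(0)| + (inside sum) = 4.0943 + 1.2809 = 5.3753.
Closed form (all zeros inside, monic): I(r) = n·log(r) = 3·log(6) = 5.3753. ✓

I(r) ≈ 5.3753.


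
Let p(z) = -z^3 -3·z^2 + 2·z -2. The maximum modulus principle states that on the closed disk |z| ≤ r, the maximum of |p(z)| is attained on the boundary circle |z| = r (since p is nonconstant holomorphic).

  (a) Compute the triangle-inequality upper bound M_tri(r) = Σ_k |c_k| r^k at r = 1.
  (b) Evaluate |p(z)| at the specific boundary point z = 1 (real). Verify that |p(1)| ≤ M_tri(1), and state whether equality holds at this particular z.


Coefficients: c_0 = -2, c_1 = 2, c_2 = -3, c_3 = -1. Radius r = 1.
Part (a). Triangle bound: M_tri(r) = Σ_k |c_k| r^k
  = |-2|·1^0 + |2|·1^1 + |-3|·1^2 + |-1|·1^3
  = 2 + 2 + 3 + 1 = 8.
This bounds M(r) := max_{|z|=r} |p(z)| from above; equality holds iff all terms c_k z^k can be made to align in phase at a single z on |z|=r.
Part (b). At z = 1 (real, on the circle |z| = r):
  p(1) = (-2)·1^0 + (2)·1^1 + (-3)·1^2 + (-1)·1^3 = -4.
  |p(1)| = 4.
Check: |p(1)| = 4 ≤ 8 = M_tri(1). ✓ Equality does not hold at z = 1 (the coefficients have mixed signs, so the terms do not all align in phase there).

M_tri(1) = 8; |p(1)| = 4; equality at z=1: no.


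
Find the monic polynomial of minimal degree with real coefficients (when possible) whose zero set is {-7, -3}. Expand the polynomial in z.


The polynomial is p(z) = ∏_{α ∈ S} (z − α), where S = {-7, -3}.
Expanding the product yields: p(z) = z^2 + 10·z + 21.
The resulting polynomial has degree 2 and real coefficients as required.

p(z) = z^2 + 10·z + 21.


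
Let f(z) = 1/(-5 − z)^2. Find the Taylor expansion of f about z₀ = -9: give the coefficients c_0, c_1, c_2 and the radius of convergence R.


Let w = z − z₀, so z = z₀ + w.
Then -5 − z = -5 − (z₀ + w) = (-5 − z₀) − w = 4 − w.
f(z) = 1/(4 − w)^2 = (1/(4)^2) · (1 − w/(4))^{−2}.
By the binomial series (1−u)^{−2} = Σ_{n≥0} C(n+1, 1) u^n for |u|<1, with u = w/(4):
  c_n = C(n+1, 1) / (4)^(n+2).
  c_0 = 1/(4)^2 = 1/16.
  c_1 = 2/(4)^3 = 1/32.
  c_2 = 3/(4)^4 = 3/256.
The series is valid for |w/d| < 1, i.e. |z − z₀| < |d|.
Radius of convergence: R = |-5 − z₀| = |4| = 4 (distance from z₀ to the singularity z = -5).

c_0 = 1/16, c_1 = 1/32, c_2 = 3/256; R = 4.


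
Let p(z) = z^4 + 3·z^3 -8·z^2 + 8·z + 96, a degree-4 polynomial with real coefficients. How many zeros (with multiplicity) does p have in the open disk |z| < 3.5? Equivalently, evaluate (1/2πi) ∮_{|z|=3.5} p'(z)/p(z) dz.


The zeros of p are: (2 + 2i), (2 - 2i), -4, -3.
Their magnitudes are: 2.828, 2.828, 4, 3.
Zeros with |z| < R = 3.5: (2 + 2i), (2 - 2i), -3.
Count = 3.
By the argument principle, (1/2πi) ∮_{|z|=R} p'(z)/p(z) dz equals exactly this count.

Number of zeros inside |z| < 3.5: 3.


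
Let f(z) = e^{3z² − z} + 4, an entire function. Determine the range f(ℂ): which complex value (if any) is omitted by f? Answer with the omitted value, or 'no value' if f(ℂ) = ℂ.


Little Picard bounds the complement of f(ℂ) to at most one point.
The exponent g(z) = 3z² − z is a nonconstant polynomial, hence surjective onto ℂ. So e^{g(z)} takes every value in {e^w : w ∈ ℂ} = ℂ ∖ {0}. Adding 4 shifts the range to ℂ ∖ {4}. f omits exactly 4.

Omitted value: 4.


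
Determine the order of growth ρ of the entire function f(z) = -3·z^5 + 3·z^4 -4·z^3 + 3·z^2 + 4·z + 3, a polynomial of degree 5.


|f(z)| ≤ Σ|c_k|·r^k = O(r^5) as r → ∞. Polynomial growth is O(e^{r^ε}) for every ε > 0 (since r^5/e^{r^ε} → 0), so ρ ≤ ε for all ε > 0, i.e. ρ = 0. Every nonconstant polynomial has order 0.
Therefore ρ = 0.

Order ρ = 0.


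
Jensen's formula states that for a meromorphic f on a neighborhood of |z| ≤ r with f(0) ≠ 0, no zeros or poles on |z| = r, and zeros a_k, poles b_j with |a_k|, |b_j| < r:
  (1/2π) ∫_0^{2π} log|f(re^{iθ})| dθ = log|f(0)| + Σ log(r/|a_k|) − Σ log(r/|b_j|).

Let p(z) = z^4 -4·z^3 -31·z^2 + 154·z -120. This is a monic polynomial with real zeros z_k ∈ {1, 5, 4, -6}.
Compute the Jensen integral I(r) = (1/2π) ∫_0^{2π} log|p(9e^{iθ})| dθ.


Zeros: -6, 1, 4, 5; r = 9.
Inside |z| < r: -6, 1, 4, 5. Outside (|z| ≥ r): ∅.
p(0) = -120, so log|p(0)| = log(120) = 4.7875.
Apply Jensen: I(r) = log|p(0)| + Σ_k log(r/|z_k|), summed over zeros inside |z| < r.
  log(r/|z_k|) for z_k = 1: log(9/1) = 2.1972
  log(r/|z_k|) for z_k = 5: log(9/5) = 0.5878
  log(r/|z_k|) for z_k = 4: log(9/4) = 0.8109
  log(r/|z_k|) for z_k = -6: log(9/6) = 0.4055
Sum over inside zeros: 4.0014.
I(r) = log|p(0)| + (inside sum) = 4.7875 + 4.0014 = 8.7889.
Closed form (all zeros inside, monic): I(r) = n·log(r) = 4·log(9) = 8.7889. ✓

I(r) ≈ 8.7889.


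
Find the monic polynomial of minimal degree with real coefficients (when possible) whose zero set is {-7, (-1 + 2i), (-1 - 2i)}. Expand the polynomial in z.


The polynomial is p(z) = ∏_{α ∈ S} (z − α), where S = {-7, (-1 + 2i), (-1 - 2i)}.
Expanding the product yields: p(z) = z^3 + 9·z^2 + 19·z + 35.
Note conjugate pairs combine to real quadratics: (z − (-1+2i))(z − (-1−2i)) = z² + 2z + 5.
The resulting polynomial has degree 3 and real coefficients as required.

p(z) = z^3 + 9·z^2 + 19·z + 35.


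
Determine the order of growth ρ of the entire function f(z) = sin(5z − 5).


sin(w) is a linear combination of e^{iw} and e^{−iw} (or e^w, e^{−w} in the hyperbolic case), so |sin(w)| ≤ e^{|w|}. With w = 5z − 5, |w| ≤ 5|z| + 5 = 5r + 5 on |z| = r, giving M(r) ≤ e^{5r + 5}, so ρ ≤ 1. On a suitable ray (z = it for sin/cos; z = t for sinh/cosh, t real → ∞), |sin(5z − 5)| grows like e^{5|t|}/2, so ρ ≥ 1. Hence ρ = 1.
Therefore ρ = 1.

Order ρ = 1.


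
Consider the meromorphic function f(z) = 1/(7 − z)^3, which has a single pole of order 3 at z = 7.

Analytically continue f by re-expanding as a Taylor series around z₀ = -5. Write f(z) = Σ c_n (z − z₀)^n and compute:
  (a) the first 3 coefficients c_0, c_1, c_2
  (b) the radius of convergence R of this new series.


Let w = z − z₀, so z = z₀ + w.
Then 7 − z = 7 − (z₀ + w) = (7 − z₀) − w = 12 − w.
f(z) = 1/(12 − w)^3 = (1/(12)^3) · (1 − w/(12))^{−3}.
By the binomial series (1−u)^{−3} = Σ_{n≥0} C(n+2, 2) u^n for |u|<1, with u = w/(12):
  c_n = C(n+2, 2) / (12)^(n+3).
  c_0 = 1/(12)^3 = 1/1728.
  c_1 = 3/(12)^4 = 1/6912.
  c_2 = 6/(12)^5 = 1/41472.
The series is valid for |w/d| < 1, i.e. |z − z₀| < |d|.
Radius of convergence: R = |7 − z₀| = |12| = 12 (distance from z₀ to the singularity z = 7).

c_0 = 1/1728, c_1 = 1/6912, c_2 = 1/41472; R = 12.


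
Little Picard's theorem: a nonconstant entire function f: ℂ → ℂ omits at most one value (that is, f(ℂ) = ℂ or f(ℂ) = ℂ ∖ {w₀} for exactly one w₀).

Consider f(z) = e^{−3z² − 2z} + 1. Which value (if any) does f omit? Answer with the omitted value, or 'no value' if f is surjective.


Little Picard bounds the complement of f(ℂ) to at most one point.
The exponent g(z) = −3z² − 2z is a nonconstant polynomial, hence surjective onto ℂ. So e^{g(z)} takes every value in {e^w : w ∈ ℂ} = ℂ ∖ {0}. Adding 1 shifts the range to ℂ ∖ {1}. f omits exactly 1.

Omitted value: 1.


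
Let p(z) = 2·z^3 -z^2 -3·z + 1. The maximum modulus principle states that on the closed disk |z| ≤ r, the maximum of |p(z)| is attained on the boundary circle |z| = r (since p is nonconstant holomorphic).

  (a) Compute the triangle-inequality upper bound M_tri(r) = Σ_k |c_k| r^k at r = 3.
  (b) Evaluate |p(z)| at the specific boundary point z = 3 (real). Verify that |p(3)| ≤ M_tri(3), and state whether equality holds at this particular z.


Coefficients: c_0 = 1, c_1 = -3, c_2 = -1, c_3 = 2. Radius r = 3.
Part (a). Triangle bound: M_tri(r) = Σ_k |c_k| r^k
  = |1|·3^0 + |-3|·3^1 + |-1|·3^2 + |2|·3^3
  = 1 + 9 + 9 + 54 = 73.
This bounds M(r) := max_{|z|=r} |p(z)| from above; equality holds iff all terms c_k z^k can be made to align in phase at a single z on |z|=r.
Part (b). At z = 3 (real, on the circle |z| = r):
  p(3) = (1)·3^0 + (-3)·3^1 + (-1)·3^2 + (2)·3^3 = 37.
  |p(3)| = 37.
Check: |p(3)| = 37 ≤ 73 = M_tri(3). ✓ Equality does not hold at z = 3 (the coefficients have mixed signs, so the terms do not all align in phase there).

M_tri(3) = 73; |p(3)| = 37; equality at z=3: no.


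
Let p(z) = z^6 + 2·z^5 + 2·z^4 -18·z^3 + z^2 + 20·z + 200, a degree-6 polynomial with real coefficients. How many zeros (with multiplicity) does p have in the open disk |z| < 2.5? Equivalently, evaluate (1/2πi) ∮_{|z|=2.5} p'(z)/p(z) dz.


The zeros of p are: (2 + 1i), (2 - 1i), (-2 + 2i), (-2 - 2i), (-1 + 2i), (-1 - 2i).
Their magnitudes are: 2.236, 2.236, 2.828, 2.828, 2.236, 2.236.
Zeros with |z| < R = 2.5: (2 + 1i), (2 - 1i), (-1 + 2i), (-1 - 2i).
Count = 4.
By the argument principle, (1/2πi) ∮_{|z|=R} p'(z)/p(z) dz equals exactly this count.

Number of zeros inside |z| < 2.5: 4.


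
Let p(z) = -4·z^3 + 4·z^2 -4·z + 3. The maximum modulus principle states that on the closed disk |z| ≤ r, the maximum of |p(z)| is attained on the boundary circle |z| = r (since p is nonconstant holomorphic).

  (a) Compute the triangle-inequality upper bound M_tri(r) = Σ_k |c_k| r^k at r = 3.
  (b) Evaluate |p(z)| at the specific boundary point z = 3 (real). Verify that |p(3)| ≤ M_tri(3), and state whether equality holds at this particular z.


Coefficients: c_0 = 3, c_1 = -4, c_2 = 4, c_3 = -4. Radius r = 3.
Part (a). Triangle bound: M_tri(r) = Σ_k |c_k| r^k
  = |3|·3^0 + |-4|·3^1 + |4|·3^2 + |-4|·3^3
  = 3 + 12 + 36 + 108 = 159.
This bounds M(r) := max_{|z|=r} |p(z)| from above; equality holds iff all terms c_k z^k can be made to align in phase at a single z on |z|=r.
Part (b). At z = 3 (real, on the circle |z| = r):
  p(3) = (3)·3^0 + (-4)·3^1 + (4)·3^2 + (-4)·3^3 = -81.
  |p(3)| = 81.
Check: |p(3)| = 81 ≤ 159 = M_tri(3). ✓ Equality does not hold at z = 3 (the coefficients have mixed signs, so the terms do not all align in phase there).

M_tri(3) = 159; |p(3)| = 81; equality at z=3: no.


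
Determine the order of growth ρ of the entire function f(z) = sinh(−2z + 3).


sinh(w) is a linear combination of e^{iw} and e^{−iw} (or e^w, e^{−w} in the hyperbolic case), so |sinh(w)| ≤ e^{|w|}. With w = −2z + 3, |w| ≤ 2|z| + 3 = 2r + 3 on |z| = r, giving M(r) ≤ e^{2r + 3}, so ρ ≤ 1. On a suitable ray (z = it for sin/cos; z = t for sinh/cosh, t real → ∞), |sinh(−2z + 3)| grows like e^{2|t|}/2, so ρ ≥ 1. Hence ρ = 1.
Therefore ρ = 1.

Order ρ = 1.


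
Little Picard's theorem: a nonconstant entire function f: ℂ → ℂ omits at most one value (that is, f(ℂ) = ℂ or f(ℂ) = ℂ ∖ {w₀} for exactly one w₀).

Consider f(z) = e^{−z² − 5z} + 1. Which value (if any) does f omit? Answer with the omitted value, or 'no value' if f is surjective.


Little Picard bounds the complement of f(ℂ) to at most one point.
The exponent g(z) = −z² − 5z is a nonconstant polynomial, hence surjective onto ℂ. So e^{g(z)} takes every value in {e^w : w ∈ ℂ} = ℂ ∖ {0}. Adding 1 shifts the range to ℂ ∖ {1}. f omits exactly 1.

Omitted value: 1.


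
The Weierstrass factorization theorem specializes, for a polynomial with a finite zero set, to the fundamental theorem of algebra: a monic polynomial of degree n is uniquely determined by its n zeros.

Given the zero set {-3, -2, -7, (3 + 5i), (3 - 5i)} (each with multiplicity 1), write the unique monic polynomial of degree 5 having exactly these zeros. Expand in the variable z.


The polynomial is p(z) = ∏_{α ∈ S} (z − α), where S = {-3, -2, -7, (3 + 5i), (3 - 5i)}.
Expanding the product yields: p(z) = z^5 + 6·z^4 + 3·z^3 + 204·z^2 + 1142·z + 1428.
Note conjugate pairs combine to real quadratics: (z − (3+5i))(z − (3−5i)) = z² − 6z + 34.
The resulting polynomial has degree 5 and real coefficients as required.

p(z) = z^5 + 6·z^4 + 3·z^3 + 204·z^2 + 1142·z + 1428.


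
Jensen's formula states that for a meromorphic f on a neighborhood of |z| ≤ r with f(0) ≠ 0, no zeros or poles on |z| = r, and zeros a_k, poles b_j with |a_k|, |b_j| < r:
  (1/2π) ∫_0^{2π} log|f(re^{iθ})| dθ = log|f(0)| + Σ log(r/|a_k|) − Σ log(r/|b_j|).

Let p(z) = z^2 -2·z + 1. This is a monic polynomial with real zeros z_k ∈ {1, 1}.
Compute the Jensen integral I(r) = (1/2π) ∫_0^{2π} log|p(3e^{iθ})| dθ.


Zeros: 1, 1; r = 3.
Inside |z| < r: 1, 1. Outside (|z| ≥ r): ∅.
p(0) = 1, so log|p(0)| = log(1) = 0.0000.
Apply Jensen: I(r) = log|p(0)| + Σ_k log(r/|z_k|), summed over zeros inside |z| < r.
  log(r/|z_k|) for z_k = 1: log(3/1) = 1.0986
  log(r/|z_k|) for z_k = 1: log(3/1) = 1.0986
Sum over inside zeros: 2.1972.
I(r) = log|p(0)| + (inside sum) = 0.0000 + 2.1972 = 2.1972.
Closed form (all zeros inside, monic): I(r) = n·log(r) = 2·log(3) = 2.1972. ✓

I(r) ≈ 2.1972.


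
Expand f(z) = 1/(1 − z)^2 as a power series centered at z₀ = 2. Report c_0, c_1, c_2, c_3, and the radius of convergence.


Let w = z − z₀, so z = z₀ + w.
Then 1 − z = 1 − (z₀ + w) = (1 − z₀) − w = -1 − w.
f(z) = 1/(-1 − w)^2 = (1/(-1)^2) · (1 − w/(-1))^{−2}.
By the binomial series (1−u)^{−2} = Σ_{n≥0} C(n+1, 1) u^n for |u|<1, with u = w/(-1):
  c_n = C(n+1, 1) / (-1)^(n+2).
  c_0 = 1/(-1)^2 = 1.
  c_1 = 2/(-1)^3 = -2.
  c_2 = 3/(-1)^4 = 3.
  c_3 = 4/(-1)^5 = -4.
The series is valid for |w/d| < 1, i.e. |z − z₀| < |d|.
Radius of convergence: R = |1 − z₀| = |-1| = 1 (distance from z₀ to the singularity z = 1).

c_0 = 1, c_1 = -2, c_2 = 3, c_3 = -4; R = 1.


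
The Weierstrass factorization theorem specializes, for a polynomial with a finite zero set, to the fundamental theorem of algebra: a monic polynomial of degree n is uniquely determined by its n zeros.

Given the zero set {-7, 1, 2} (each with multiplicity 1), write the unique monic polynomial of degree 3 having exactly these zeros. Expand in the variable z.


The polynomial is p(z) = ∏_{α ∈ S} (z − α), where S = {-7, 1, 2}.
Expanding the product yields: p(z) = z^3 + 4·z^2 -19·z + 14.
The resulting polynomial has degree 3 and real coefficients as required.

p(z) = z^3 + 4·z^2 -19·z + 14.


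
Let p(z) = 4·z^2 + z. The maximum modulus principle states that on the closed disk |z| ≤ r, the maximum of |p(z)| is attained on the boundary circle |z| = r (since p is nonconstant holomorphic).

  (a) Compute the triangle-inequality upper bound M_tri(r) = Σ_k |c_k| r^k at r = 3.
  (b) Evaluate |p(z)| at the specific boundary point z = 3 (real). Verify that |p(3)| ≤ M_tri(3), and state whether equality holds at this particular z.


Coefficients: c_0 = 0, c_1 = 1, c_2 = 4. Radius r = 3.
Part (a). Triangle bound: M_tri(r) = Σ_k |c_k| r^k
  = |0|·3^0 + |1|·3^1 + |4|·3^2
  = 0 + 3 + 36 = 39.
This bounds M(r) := max_{|z|=r} |p(z)| from above; equality holds iff all terms c_k z^k can be made to align in phase at a single z on |z|=r.
Part (b). At z = 3 (real, on the circle |z| = r):
  p(3) = (0)·3^0 + (1)·3^1 + (4)·3^2 = 39.
  |p(3)| = 39.
Since all nonzero coefficients share the same sign, |p(3)| = 39 = M_tri(3); the triangle bound is attained at z = 3, so in fact M(r) = 39.

M_tri(3) = 39; |p(3)| = 39; equality at z=3: yes.


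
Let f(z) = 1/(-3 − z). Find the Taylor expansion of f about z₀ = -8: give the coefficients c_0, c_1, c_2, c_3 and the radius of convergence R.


Let w = z − z₀, so z = z₀ + w.
Then -3 − z = -3 − (z₀ + w) = (-3 − z₀) − w = 5 − w.
f(z) = 1/(5 − w) = (1/(5)) · 1/(1 − w/(5)) = Σ_{n≥0} w^n / (5)^(n+1).
So c_n = 1/(5)^(n+1):
  c_0 = 1/(5)^1 = 1/5.
  c_1 = 1/(5)^2 = 1/25.
  c_2 = 1/(5)^3 = 1/125.
  c_3 = 1/(5)^4 = 1/625.
The series is valid for |w/d| < 1, i.e. |z − z₀| < |d|.
Radius of convergence: R = |-3 − z₀| = |5| = 5 (distance from z₀ to the singularity z = -3).

c_0 = 1/5, c_1 = 1/25, c_2 = 1/125, c_3 = 1/625; R = 5.


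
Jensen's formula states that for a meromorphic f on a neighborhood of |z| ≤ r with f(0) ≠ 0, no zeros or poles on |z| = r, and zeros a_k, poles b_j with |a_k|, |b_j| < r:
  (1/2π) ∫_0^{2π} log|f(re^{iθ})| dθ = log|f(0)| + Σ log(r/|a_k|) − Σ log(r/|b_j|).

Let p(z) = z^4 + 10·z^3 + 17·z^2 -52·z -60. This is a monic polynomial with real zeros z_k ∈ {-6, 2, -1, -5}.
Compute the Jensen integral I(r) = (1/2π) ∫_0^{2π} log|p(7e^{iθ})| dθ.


Zeros: -6, -5, -1, 2; r = 7.
Inside |z| < r: -6, -5, -1, 2. Outside (|z| ≥ r): ∅.
p(0) = -60, so log|p(0)| = log(60) = 4.0943.
Apply Jensen: I(r) = log|p(0)| + Σ_k log(r/|z_k|), summed over zeros inside |z| < r.
  log(r/|z_k|) for z_k = -6: log(7/6) = 0.1542
  log(r/|z_k|) for z_k = 2: log(7/2) = 1.2528
  log(r/|z_k|) for z_k = -1: log(7/1) = 1.9459
  log(r/|z_k|) for z_k = -5: log(7/5) = 0.3365
Sum over inside zeros: 3.6893.
I(r) = log|p(0)| + (inside sum) = 4.0943 + 3.6893 = 7.7836.
Closed form (all zeros inside, monic): I(r) = n·log(r) = 4·log(7) = 7.7836. ✓

I(r) ≈ 7.7836.


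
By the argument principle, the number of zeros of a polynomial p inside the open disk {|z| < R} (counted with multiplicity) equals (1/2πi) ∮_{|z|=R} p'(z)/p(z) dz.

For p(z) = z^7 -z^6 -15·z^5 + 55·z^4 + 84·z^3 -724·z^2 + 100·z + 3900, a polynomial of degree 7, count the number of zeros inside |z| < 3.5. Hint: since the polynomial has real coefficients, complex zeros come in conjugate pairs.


The zeros of p are: (-3 + 1i), (-3 - 1i), (2 + 3i), (2 - 3i), (3 + 1i), (3 - 1i), -3.
Their magnitudes are: 3.162, 3.162, 3.606, 3.606, 3.162, 3.162, 3.
Zeros with |z| < R = 3.5: (-3 + 1i), (-3 - 1i), (3 + 1i), (3 - 1i), -3.
Count = 5.
By the argument principle, (1/2πi) ∮_{|z|=R} p'(z)/p(z) dz equals exactly this count.

Number of zeros inside |z| < 3.5: 5.


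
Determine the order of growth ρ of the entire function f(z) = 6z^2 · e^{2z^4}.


M(r) = max_{|z|=r} |6|·|z|^2·|e^{2z^4}| = 6·r^2 · e^{2r^4} (the factors attain their maxima compatibly on |z|=r). Then log M(r) = log 6 + 2·log r + 2r^4, dominated by the last term, so log log M(r) ~ 4·log r. The polynomial factor 6z^2 contributes only a log r term and does not affect the order. ρ = 4.
Therefore ρ = 4.

Order ρ = 4.


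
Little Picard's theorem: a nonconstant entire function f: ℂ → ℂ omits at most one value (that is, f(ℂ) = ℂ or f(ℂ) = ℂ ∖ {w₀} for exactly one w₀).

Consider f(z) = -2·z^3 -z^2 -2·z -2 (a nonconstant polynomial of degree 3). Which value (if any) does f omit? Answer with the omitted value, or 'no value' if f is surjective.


Little Picard bounds the complement of f(ℂ) to at most one point.
For every w ∈ ℂ, the equation p(z) − w = 0 is a nonconstant polynomial in z and hence has at least one root by the fundamental theorem of algebra. So p is surjective onto ℂ, omitting no value.

Omitted value: no value.


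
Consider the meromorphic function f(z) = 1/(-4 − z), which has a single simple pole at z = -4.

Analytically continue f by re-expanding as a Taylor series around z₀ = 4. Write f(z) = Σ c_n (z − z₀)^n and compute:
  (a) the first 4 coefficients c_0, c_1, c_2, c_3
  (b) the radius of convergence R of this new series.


Let w = z − z₀, so z = z₀ + w.
Then -4 − z = -4 − (z₀ + w) = (-4 − z₀) − w = -8 − w.
f(z) = 1/(-8 − w) = (1/(-8)) · 1/(1 − w/(-8)) = Σ_{n≥0} w^n / (-8)^(n+1).
So c_n = 1/(-8)^(n+1):
  c_0 = 1/(-8)^1 = -1/8.
  c_1 = 1/(-8)^2 = 1/64.
  c_2 = 1/(-8)^3 = -1/512.
  c_3 = 1/(-8)^4 = 1/4096.
The series is valid for |w/d| < 1, i.e. |z − z₀| < |d|.
Radius of convergence: R = |-4 − z₀| = |-8| = 8 (distance from z₀ to the singularity z = -4).

c_0 = -1/8, c_1 = 1/64, c_2 = -1/512, c_3 = 1/4096; R = 8.


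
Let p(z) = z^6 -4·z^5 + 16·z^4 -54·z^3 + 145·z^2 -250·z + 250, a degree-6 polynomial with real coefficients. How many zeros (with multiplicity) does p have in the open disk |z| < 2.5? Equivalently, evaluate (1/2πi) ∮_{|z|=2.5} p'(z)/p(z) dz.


The zeros of p are: (-1 + 3i), (-1 - 3i), (1 + 2i), (1 - 2i), (2 + 1i), (2 - 1i).
Their magnitudes are: 3.162, 3.162, 2.236, 2.236, 2.236, 2.236.
Zeros with |z| < R = 2.5: (1 + 2i), (1 - 2i), (2 + 1i), (2 - 1i).
Count = 4.
By the argument principle, (1/2πi) ∮_{|z|=R} p'(z)/p(z) dz equals exactly this count.

Number of zeros inside |z| < 2.5: 4.


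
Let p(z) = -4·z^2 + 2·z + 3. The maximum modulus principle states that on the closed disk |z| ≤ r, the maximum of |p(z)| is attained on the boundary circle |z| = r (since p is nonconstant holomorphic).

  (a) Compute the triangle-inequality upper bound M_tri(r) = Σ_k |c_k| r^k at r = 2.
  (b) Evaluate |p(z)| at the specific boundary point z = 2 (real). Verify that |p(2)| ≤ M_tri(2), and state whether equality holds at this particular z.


Coefficients: c_0 = 3, c_1 = 2, c_2 = -4. Radius r = 2.
Part (a). Triangle bound: M_tri(r) = Σ_k |c_k| r^k
  = |3|·2^0 + |2|·2^1 + |-4|·2^2
  = 3 + 4 + 16 = 23.
This bounds M(r) := max_{|z|=r} |p(z)| from above; equality holds iff all terms c_k z^k can be made to align in phase at a single z on |z|=r.
Part (b). At z = 2 (real, on the circle |z| = r):
  p(2) = (3)·2^0 + (2)·2^1 + (-4)·2^2 = -9.
  |p(2)| = 9.
Check: |p(2)| = 9 ≤ 23 = M_tri(2). ✓ Equality does not hold at z = 2 (the coefficients have mixed signs, so the terms do not all align in phase there).

M_tri(2) = 23; |p(2)| = 9; equality at z=2: no.


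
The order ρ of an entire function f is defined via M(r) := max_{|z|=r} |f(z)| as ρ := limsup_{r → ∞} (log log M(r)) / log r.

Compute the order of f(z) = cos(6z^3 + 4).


Write cos(w) = (e^{iw} ± e^{−iw})/(2 or 2i), so |cos(w)| ≤ e^{|w|}. With w = 6z^3 + 4, |w| ≤ 6r^3 + 4 on |z|=r, giving M(r) ≤ e^{6r^3 + 4} and ρ ≤ 3. For the lower bound, choose z on |z|=r with 6z^3 purely imaginary of modulus 6r^3; then |cos(6z^3 + 4)| grows like e^{6r^3}/2, so ρ ≥ 3. Hence ρ = 3.
Therefore ρ = 3.

Order ρ = 3.


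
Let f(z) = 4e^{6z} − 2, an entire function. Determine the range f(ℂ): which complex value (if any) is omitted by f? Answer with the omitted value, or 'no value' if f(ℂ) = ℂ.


Little Picard bounds the complement of f(ℂ) to at most one point.
e^{6z} is never zero on ℂ, so 4·e^{6z} takes every value in ℂ ∖ {0}. Adding -2 shifts the range to ℂ ∖ {-2}. Thus f omits exactly the value -2.

Omitted value: -2.


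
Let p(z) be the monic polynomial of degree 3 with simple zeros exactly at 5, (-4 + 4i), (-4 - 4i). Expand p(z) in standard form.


The polynomial is p(z) = ∏_{α ∈ S} (z − α), where S = {5, (-4 + 4i), (-4 - 4i)}.
Expanding the product yields: p(z) = z^3 + 3·z^2 -8·z -160.
Note conjugate pairs combine to real quadratics: (z − (-4+4i))(z − (-4−4i)) = z² + 8z + 32.
The resulting polynomial has degree 3 and real coefficients as required.

p(z) = z^3 + 3·z^2 -8·z -160.


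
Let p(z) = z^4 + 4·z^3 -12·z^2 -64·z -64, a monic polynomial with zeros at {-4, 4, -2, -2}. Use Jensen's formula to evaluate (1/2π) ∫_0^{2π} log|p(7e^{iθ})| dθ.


Zeros: -4, -2, -2, 4; r = 7.
Inside |z| < r: -4, -2, -2, 4. Outside (|z| ≥ r): ∅.
p(0) = -64, so log|p(0)| = log(64) = 4.1589.
Apply Jensen: I(r) = log|p(0)| + Σ_k log(r/|z_k|), summed over zeros inside |z| < r.
  log(r/|z_k|) for z_k = -4: log(7/4) = 0.5596
  log(r/|z_k|) for z_k = 4: log(7/4) = 0.5596
  log(r/|z_k|) for z_k = -2: log(7/2) = 1.2528
  log(r/|z_k|) for z_k = -2: log(7/2) = 1.2528
Sum over inside zeros: 3.6248.
I(r) = log|p(0)| + (inside sum) = 4.1589 + 3.6248 = 7.7836.
Closed form (all zeros inside, monic): I(r) = n·log(r) = 4·log(7) = 7.7836. ✓

I(r) ≈ 7.7836.


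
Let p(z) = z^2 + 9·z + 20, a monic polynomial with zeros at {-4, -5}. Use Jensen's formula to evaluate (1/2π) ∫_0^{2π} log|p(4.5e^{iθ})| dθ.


Zeros: -5, -4; r = 4.5.
Inside |z| < r: -4. Outside (|z| ≥ r): -5.
p(0) = 20, so log|p(0)| = log(20) = 2.9957.
Apply Jensen: I(r) = log|p(0)| + Σ_k log(r/|z_k|), summed over zeros inside |z| < r.
  log(r/|z_k|) for z_k = -4: log(4.5/4) = 0.1178
  Outside zeros (-5) contribute nothing to the Jensen sum.
Sum over inside zeros: 0.1178.
I(r) = log|p(0)| + (inside sum) = 2.9957 + 0.1178 = 3.1135.
Note: since some zeros are outside |z| ≤ r, the simplified n·log(r) form does NOT apply — only the inside zeros contribute.

I(r) ≈ 3.1135.


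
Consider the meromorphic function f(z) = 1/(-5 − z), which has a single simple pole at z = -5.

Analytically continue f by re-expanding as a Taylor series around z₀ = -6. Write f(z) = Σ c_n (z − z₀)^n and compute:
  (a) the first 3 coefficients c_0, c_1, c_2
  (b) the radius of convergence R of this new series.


Let w = z − z₀, so z = z₀ + w.
Then -5 − z = -5 − (z₀ + w) = (-5 − z₀) − w = 1 − w.
f(z) = 1/(1 − w) = (1/(1)) · 1/(1 − w/(1)) = Σ_{n≥0} w^n / (1)^(n+1).
So c_n = 1/(1)^(n+1):
  c_0 = 1/(1)^1 = 1.
  c_1 = 1/(1)^2 = 1.
  c_2 = 1/(1)^3 = 1.
The series is valid for |w/d| < 1, i.e. |z − z₀| < |d|.
Radius of convergence: R = |-5 − z₀| = |1| = 1 (distance from z₀ to the singularity z = -5).

c_0 = 1, c_1 = 1, c_2 = 1; R = 1.


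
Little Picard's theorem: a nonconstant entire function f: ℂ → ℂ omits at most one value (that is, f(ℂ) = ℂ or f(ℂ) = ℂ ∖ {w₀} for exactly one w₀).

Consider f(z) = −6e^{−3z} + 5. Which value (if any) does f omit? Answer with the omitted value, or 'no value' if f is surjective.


Little Picard bounds the complement of f(ℂ) to at most one point.
e^{−3z} is never zero on ℂ, so -6·e^{−3z} takes every value in ℂ ∖ {0}. Adding 5 shifts the range to ℂ ∖ {5}. Thus f omits exactly the value 5.

Omitted value: 5.


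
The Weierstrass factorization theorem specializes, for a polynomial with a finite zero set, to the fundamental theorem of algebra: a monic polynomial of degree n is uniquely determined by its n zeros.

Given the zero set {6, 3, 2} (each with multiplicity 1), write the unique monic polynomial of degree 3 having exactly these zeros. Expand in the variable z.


The polynomial is p(z) = ∏_{α ∈ S} (z − α), where S = {6, 3, 2}.
Expanding the product yields: p(z) = z^3 -11·z^2 + 36·z -36.
The resulting polynomial has degree 3 and real coefficients as required.

p(z) = z^3 -11·z^2 + 36·z -36.


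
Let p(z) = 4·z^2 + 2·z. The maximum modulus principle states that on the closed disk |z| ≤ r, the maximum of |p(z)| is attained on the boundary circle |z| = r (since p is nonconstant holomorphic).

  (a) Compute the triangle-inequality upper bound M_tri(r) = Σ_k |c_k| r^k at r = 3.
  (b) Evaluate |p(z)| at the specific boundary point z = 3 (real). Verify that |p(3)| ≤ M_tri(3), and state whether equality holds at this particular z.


Coefficients: c_0 = 0, c_1 = 2, c_2 = 4. Radius r = 3.
Part (a). Triangle bound: M_tri(r) = Σ_k |c_k| r^k
  = |0|·3^0 + |2|·3^1 + |4|·3^2
  = 0 + 6 + 36 = 42.
This bounds M(r) := max_{|z|=r} |p(z)| from above; equality holds iff all terms c_k z^k can be made to align in phase at a single z on |z|=r.
Part (b). At z = 3 (real, on the circle |z| = r):
  p(3) = (0)·3^0 + (2)·3^1 + (4)·3^2 = 42.
  |p(3)| = 42.
Since all nonzero coefficients share the same sign, |p(3)| = 42 = M_tri(3); the triangle bound is attained at z = 3, so in fact M(r) = 42.

M_tri(3) = 42; |p(3)| = 42; equality at z=3: yes.


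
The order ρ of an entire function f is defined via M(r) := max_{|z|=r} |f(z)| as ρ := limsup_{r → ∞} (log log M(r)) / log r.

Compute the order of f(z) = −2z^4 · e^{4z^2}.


M(r) = max_{|z|=r} |-2|·|z|^4·|e^{4z^2}| = 2·r^4 · e^{4r^2} (the factors attain their maxima compatibly on |z|=r). Then log M(r) = log 2 + 4·log r + 4r^2, dominated by the last term, so log log M(r) ~ 2·log r. The polynomial factor -2z^4 contributes only a log r term and does not affect the order. ρ = 2.
Therefore ρ = 2.

Order ρ = 2.


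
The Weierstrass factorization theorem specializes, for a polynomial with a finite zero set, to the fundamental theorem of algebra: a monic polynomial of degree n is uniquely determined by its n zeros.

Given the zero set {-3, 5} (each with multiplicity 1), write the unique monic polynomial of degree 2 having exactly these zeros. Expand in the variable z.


The polynomial is p(z) = ∏_{α ∈ S} (z − α), where S = {-3, 5}.
Expanding the product yields: p(z) = z^2 -2·z -15.
The resulting polynomial has degree 2 and real coefficients as required.

p(z) = z^2 -2·z -15.


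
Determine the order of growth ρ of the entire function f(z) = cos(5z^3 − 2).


Write cos(w) = (e^{iw} ± e^{−iw})/(2 or 2i), so |cos(w)| ≤ e^{|w|}. With w = 5z^3 − 2, |w| ≤ 5r^3 + 2 on |z|=r, giving M(r) ≤ e^{5r^3 + 2} and ρ ≤ 3. For the lower bound, choose z on |z|=r with 5z^3 purely imaginary of modulus 5r^3; then |cos(5z^3 − 2)| grows like e^{5r^3}/2, so ρ ≥ 3. Hence ρ = 3.
Therefore ρ = 3.

Order ρ = 3.


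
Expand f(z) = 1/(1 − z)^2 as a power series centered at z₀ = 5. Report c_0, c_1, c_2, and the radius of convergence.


Let w = z − z₀, so z = z₀ + w.
Then 1 − z = 1 − (z₀ + w) = (1 − z₀) − w = -4 − w.
f(z) = 1/(-4 − w)^2 = (1/(-4)^2) · (1 − w/(-4))^{−2}.
By the binomial series (1−u)^{−2} = Σ_{n≥0} C(n+1, 1) u^n for |u|<1, with u = w/(-4):
  c_n = C(n+1, 1) / (-4)^(n+2).
  c_0 = 1/(-4)^2 = 1/16.
  c_1 = 2/(-4)^3 = -1/32.
  c_2 = 3/(-4)^4 = 3/256.
The series is valid for |w/d| < 1, i.e. |z − z₀| < |d|.
Radius of convergence: R = |1 − z₀| = |-4| = 4 (distance from z₀ to the singularity z = 1).

c_0 = 1/16, c_1 = -1/32, c_2 = 3/256; R = 4.


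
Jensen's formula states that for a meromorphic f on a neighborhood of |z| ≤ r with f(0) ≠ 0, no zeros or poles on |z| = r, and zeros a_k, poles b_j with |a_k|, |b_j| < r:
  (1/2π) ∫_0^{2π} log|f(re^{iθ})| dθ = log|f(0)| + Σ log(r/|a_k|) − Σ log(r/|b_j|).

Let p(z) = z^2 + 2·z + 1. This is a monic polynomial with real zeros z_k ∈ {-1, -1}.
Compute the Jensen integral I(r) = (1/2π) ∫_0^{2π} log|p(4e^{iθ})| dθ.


Zeros: -1, -1; r = 4.
Inside |z| < r: -1, -1. Outside (|z| ≥ r): ∅.
p(0) = 1, so log|p(0)| = log(1) = 0.0000.
Apply Jensen: I(r) = log|p(0)| + Σ_k log(r/|z_k|), summed over zeros inside |z| < r.
  log(r/|z_k|) for z_k = -1: log(4/1) = 1.3863
  log(r/|z_k|) for z_k = -1: log(4/1) = 1.3863
Sum over inside zeros: 2.7726.
I(r) = log|p(0)| + (inside sum) = 0.0000 + 2.7726 = 2.7726.
Closed form (all zeros inside, monic): I(r) = n·log(r) = 2·log(4) = 2.7726. ✓

I(r) ≈ 2.7726.


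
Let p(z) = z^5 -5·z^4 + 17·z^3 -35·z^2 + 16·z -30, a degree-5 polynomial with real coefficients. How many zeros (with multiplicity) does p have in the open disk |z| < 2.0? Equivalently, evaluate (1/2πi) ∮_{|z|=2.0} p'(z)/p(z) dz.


The zeros of p are: (0 + 1i), (0 - 1i), (1 + 3i), (1 - 3i), 3.
Their magnitudes are: 1, 1, 3.162, 3.162, 3.
Zeros with |z| < R = 2.0: (0 + 1i), (0 - 1i).
Count = 2.
By the argument principle, (1/2πi) ∮_{|z|=R} p'(z)/p(z) dz equals exactly this count.

Number of zeros inside |z| < 2.0: 2.


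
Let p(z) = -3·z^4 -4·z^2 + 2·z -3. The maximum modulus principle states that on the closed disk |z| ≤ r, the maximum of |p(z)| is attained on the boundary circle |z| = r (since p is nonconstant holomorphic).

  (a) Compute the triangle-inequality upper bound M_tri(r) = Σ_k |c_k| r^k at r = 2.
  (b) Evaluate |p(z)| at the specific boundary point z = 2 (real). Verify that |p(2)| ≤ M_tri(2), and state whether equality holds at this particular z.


Coefficients: c_0 = -3, c_1 = 2, c_2 = -4, c_3 = 0, c_4 = -3. Radius r = 2.
Part (a). Triangle bound: M_tri(r) = Σ_k |c_k| r^k
  = |-3|·2^0 + |2|·2^1 + |-4|·2^2 + |0|·2^3 + |-3|·2^4
  = 3 + 4 + 16 + 0 + 48 = 71.
This bounds M(r) := max_{|z|=r} |p(z)| from above; equality holds iff all terms c_k z^k can be made to align in phase at a single z on |z|=r.
Part (b). At z = 2 (real, on the circle |z| = r):
  p(2) = (-3)·2^0 + (2)·2^1 + (-4)·2^2 + (0)·2^3 + (-3)·2^4 = -63.
  |p(2)| = 63.
Check: |p(2)| = 63 ≤ 71 = M_tri(2). ✓ Equality does not hold at z = 2 (the coefficients have mixed signs, so the terms do not all align in phase there).

M_tri(2) = 71; |p(2)| = 63; equality at z=2: no.


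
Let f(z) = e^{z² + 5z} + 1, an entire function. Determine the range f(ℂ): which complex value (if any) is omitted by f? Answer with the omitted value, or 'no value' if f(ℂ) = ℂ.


Little Picard bounds the complement of f(ℂ) to at most one point.
The exponent g(z) = z² + 5z is a nonconstant polynomial, hence surjective onto ℂ. So e^{g(z)} takes every value in {e^w : w ∈ ℂ} = ℂ ∖ {0}. Adding 1 shifts the range to ℂ ∖ {1}. f omits exactly 1.

Omitted value: 1.


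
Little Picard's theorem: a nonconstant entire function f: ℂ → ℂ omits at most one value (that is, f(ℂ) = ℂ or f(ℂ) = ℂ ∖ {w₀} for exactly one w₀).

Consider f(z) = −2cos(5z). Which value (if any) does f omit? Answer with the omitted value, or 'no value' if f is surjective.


Little Picard bounds the complement of f(ℂ) to at most one point.
cos is entire and surjective onto ℂ: for every w ∈ ℂ, cos(ζ) = w has a solution ζ ∈ ℂ (e.g., via the complex inverse arccos). With ζ = 5z this gives z = ζ/(5). Then -2·cos(5z) takes every value in -2·ℂ = ℂ, and adding 0 is a bijection of ℂ. So f is surjective and omits no value. (Note: only on the real line is cos bounded by [−1, 1].)

Omitted value: no value.


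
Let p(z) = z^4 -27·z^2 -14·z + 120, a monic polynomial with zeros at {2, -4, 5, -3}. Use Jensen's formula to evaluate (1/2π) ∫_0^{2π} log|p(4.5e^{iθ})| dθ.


Zeros: -4, -3, 2, 5; r = 4.5.
Inside |z| < r: -4, -3, 2. Outside (|z| ≥ r): 5.
p(0) = 120, so log|p(0)| = log(120) = 4.7875.
Apply Jensen: I(r) = log|p(0)| + Σ_k log(r/|z_k|), summed over zeros inside |z| < r.
  log(r/|z_k|) for z_k = 2: log(4.5/2) = 0.8109
  log(r/|z_k|) for z_k = -4: log(4.5/4) = 0.1178
  log(r/|z_k|) for z_k = -3: log(4.5/3) = 0.4055
  Outside zeros (5) contribute nothing to the Jensen sum.
Sum over inside zeros: 1.3342.
I(r) = log|p(0)| + (inside sum) = 4.7875 + 1.3342 = 6.1217.
Note: since some zeros are outside |z| ≤ r, the simplified n·log(r) form does NOT apply — only the inside zeros contribute.

I(r) ≈ 6.1217.


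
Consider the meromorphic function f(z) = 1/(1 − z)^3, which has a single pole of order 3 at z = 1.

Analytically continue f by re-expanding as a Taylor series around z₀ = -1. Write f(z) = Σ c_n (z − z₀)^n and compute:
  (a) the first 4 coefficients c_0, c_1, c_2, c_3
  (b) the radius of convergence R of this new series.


Let w = z − z₀, so z = z₀ + w.
Then 1 − z = 1 − (z₀ + w) = (1 − z₀) − w = 2 − w.
f(z) = 1/(2 − w)^3 = (1/(2)^3) · (1 − w/(2))^{−3}.
By the binomial series (1−u)^{−3} = Σ_{n≥0} C(n+2, 2) u^n for |u|<1, with u = w/(2):
  c_n = C(n+2, 2) / (2)^(n+3).
  c_0 = 1/(2)^3 = 1/8.
  c_1 = 3/(2)^4 = 3/16.
  c_2 = 6/(2)^5 = 3/16.
  c_3 = 10/(2)^6 = 5/32.
The series is valid for |w/d| < 1, i.e. |z − z₀| < |d|.
Radius of convergence: R = |1 − z₀| = |2| = 2 (distance from z₀ to the singularity z = 1).

c_0 = 1/8, c_1 = 3/16, c_2 = 3/16, c_3 = 5/32; R = 2.


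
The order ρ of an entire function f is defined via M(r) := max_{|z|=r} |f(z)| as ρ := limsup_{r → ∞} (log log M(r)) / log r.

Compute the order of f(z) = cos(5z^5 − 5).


Write cos(w) = (e^{iw} ± e^{−iw})/(2 or 2i), so |cos(w)| ≤ e^{|w|}. With w = 5z^5 − 5, |w| ≤ 5r^5 + 5 on |z|=r, giving M(r) ≤ e^{5r^5 + 5} and ρ ≤ 5. For the lower bound, choose z on |z|=r with 5z^5 purely imaginary of modulus 5r^5; then |cos(5z^5 − 5)| grows like e^{5r^5}/2, so ρ ≥ 5. Hence ρ = 5.
Therefore ρ = 5.

Order ρ = 5.


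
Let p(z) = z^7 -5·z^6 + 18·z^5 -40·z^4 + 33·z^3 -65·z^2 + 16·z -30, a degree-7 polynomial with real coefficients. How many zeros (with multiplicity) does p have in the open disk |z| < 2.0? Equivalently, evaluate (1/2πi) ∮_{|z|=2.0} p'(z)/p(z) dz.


The zeros of p are: (0 + 1i), (0 - 1i), (0 + 1i), (0 - 1i), 3, (1 + 3i), (1 - 3i).
Their magnitudes are: 1, 1, 1, 1, 3, 3.162, 3.162.
Zeros with |z| < R = 2.0: (0 + 1i), (0 - 1i), (0 + 1i), (0 - 1i).
Count = 4.
By the argument principle, (1/2πi) ∮_{|z|=R} p'(z)/p(z) dz equals exactly this count.

Number of zeros inside |z| < 2.0: 4.


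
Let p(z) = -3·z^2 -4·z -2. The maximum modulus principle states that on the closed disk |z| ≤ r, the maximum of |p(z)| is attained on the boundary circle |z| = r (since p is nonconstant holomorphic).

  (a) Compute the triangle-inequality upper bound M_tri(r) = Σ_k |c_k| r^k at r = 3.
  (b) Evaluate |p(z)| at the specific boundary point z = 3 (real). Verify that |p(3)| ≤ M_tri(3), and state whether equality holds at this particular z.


Coefficients: c_0 = -2, c_1 = -4, c_2 = -3. Radius r = 3.
Part (a). Triangle bound: M_tri(r) = Σ_k |c_k| r^k
  = |-2|·3^0 + |-4|·3^1 + |-3|·3^2
  = 2 + 12 + 27 = 41.
This bounds M(r) := max_{|z|=r} |p(z)| from above; equality holds iff all terms c_k z^k can be made to align in phase at a single z on |z|=r.
Part (b). At z = 3 (real, on the circle |z| = r):
  p(3) = (-2)·3^0 + (-4)·3^1 + (-3)·3^2 = -41.
  |p(3)| = 41.
Since all nonzero coefficients share the same sign, |p(3)| = 41 = M_tri(3); the triangle bound is attained at z = 3, so in fact M(r) = 41.

M_tri(3) = 41; |p(3)| = 41; equality at z=3: yes.


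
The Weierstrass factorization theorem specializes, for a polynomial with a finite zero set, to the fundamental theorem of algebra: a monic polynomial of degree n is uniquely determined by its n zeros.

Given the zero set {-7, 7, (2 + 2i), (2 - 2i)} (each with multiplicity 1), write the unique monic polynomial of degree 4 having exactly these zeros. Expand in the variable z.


The polynomial is p(z) = ∏_{α ∈ S} (z − α), where S = {-7, 7, (2 + 2i), (2 - 2i)}.
Expanding the product yields: p(z) = z^4 -4·z^3 -41·z^2 + 196·z -392.
Note conjugate pairs combine to real quadratics: (z − (2+2i))(z − (2−2i)) = z² − 4z + 8.
The resulting polynomial has degree 4 and real coefficients as required.

p(z) = z^4 -4·z^3 -41·z^2 + 196·z -392.


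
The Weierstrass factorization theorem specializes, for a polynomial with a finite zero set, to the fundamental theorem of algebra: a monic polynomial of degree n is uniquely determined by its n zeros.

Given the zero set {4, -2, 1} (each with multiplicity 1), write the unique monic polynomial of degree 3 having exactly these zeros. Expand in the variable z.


The polynomial is p(z) = ∏_{α ∈ S} (z − α), where S = {4, -2, 1}.
Expanding the product yields: p(z) = z^3 -3·z^2 -6·z + 8.
The resulting polynomial has degree 3 and real coefficients as required.

p(z) = z^3 -3·z^2 -6·z + 8.


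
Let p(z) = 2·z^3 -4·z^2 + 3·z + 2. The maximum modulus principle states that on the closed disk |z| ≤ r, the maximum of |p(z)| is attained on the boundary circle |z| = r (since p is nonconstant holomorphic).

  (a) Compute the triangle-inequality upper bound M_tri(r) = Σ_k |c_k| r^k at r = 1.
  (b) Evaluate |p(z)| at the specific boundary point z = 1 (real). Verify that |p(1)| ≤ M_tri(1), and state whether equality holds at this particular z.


Coefficients: c_0 = 2, c_1 = 3, c_2 = -4, c_3 = 2. Radius r = 1.
Part (a). Triangle bound: M_tri(r) = Σ_k |c_k| r^k
  = |2|·1^0 + |3|·1^1 + |-4|·1^2 + |2|·1^3
  = 2 + 3 + 4 + 2 = 11.
This bounds M(r) := max_{|z|=r} |p(z)| from above; equality holds iff all terms c_k z^k can be made to align in phase at a single z on |z|=r.
Part (b). At z = 1 (real, on the circle |z| = r):
  p(1) = (2)·1^0 + (3)·1^1 + (-4)·1^2 + (2)·1^3 = 3.
  |p(1)| = 3.
Check: |p(1)| = 3 ≤ 11 = M_tri(1). ✓ Equality does not hold at z = 1 (the coefficients have mixed signs, so the terms do not all align in phase there).

M_tri(1) = 11; |p(1)| = 3; equality at z=1: no.
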